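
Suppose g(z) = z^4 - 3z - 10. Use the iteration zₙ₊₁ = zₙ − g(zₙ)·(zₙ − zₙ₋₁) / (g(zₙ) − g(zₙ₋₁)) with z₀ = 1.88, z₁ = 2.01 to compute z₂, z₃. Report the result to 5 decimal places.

g(1.88) = -3.1480166, g(2.01) = 0.2924080
z₂ = 2.0100000 − 0.2924080·(2.0100000 − 1.8800000) / (0.2924080 − (-3.1480166)) = 2.0100000 − (0.0380130)/(3.4404246) = 1.9989511
g(1.9989511) = -0.0303928
z₃ = 1.9989511 − (-0.0303928)·(1.9989511 − 2.0100000) / (-0.0303928 − 0.2924080) = 1.9989511 − (0.0003358)/(-0.3228008) = 1.9999914

1.99895, 1.99999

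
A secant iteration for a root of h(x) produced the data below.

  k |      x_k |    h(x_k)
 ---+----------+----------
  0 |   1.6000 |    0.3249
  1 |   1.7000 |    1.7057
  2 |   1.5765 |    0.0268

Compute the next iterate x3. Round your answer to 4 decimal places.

1.5745

x3 = 1.5765 − 0.0268·(1.5765 − 1.7000) / (0.0268 − 1.7057)
   = 1.5765 − (-0.003310)/(-1.678900) = 1.574529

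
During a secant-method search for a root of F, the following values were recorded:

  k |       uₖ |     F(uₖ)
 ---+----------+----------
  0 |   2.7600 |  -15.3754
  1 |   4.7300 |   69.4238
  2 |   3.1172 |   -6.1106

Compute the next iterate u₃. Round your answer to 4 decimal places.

3.2477

u₃ = 3.1172 − (-6.1106)·(3.1172 − 4.7300) / (-6.1106 − 69.4238)
   = 3.1172 − (9.855176)/(-75.534400) = 3.247673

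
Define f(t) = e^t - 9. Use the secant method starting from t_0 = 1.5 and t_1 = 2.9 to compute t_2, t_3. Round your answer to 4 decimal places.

1.9620, 2.1220

f(1.5) = -4.518311, f(2.9) = 9.174145
t_2 = 2.900000 − 9.174145·(2.900000 − 1.500000) / (9.174145 − (-4.518311)) = 2.900000 − (12.843804)/(13.692456) = 1.961980
f(1.961980) = -1.886605
t_3 = 1.961980 − (-1.886605)·(1.961980 − 2.900000) / (-1.886605 − 9.174145) = 1.961980 − (1.769674)/(-11.060751) = 2.121975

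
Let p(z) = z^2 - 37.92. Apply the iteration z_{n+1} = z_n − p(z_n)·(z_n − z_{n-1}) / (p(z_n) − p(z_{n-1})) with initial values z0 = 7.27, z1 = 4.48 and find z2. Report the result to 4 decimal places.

p(7.27) = 14.932900, p(4.48) = -17.849600
z2 = 4.480000 − (-17.849600)·(4.480000 − 7.270000) / (-17.849600 − 14.932900) = 4.480000 − (49.800384)/(-32.782500) = 5.999115

5.9991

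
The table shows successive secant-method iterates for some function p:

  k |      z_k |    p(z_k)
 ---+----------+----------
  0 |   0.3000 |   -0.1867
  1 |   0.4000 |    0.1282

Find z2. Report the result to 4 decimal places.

0.3593

z2 = 0.4000 − 0.1282·(0.4000 − 0.3000) / (0.1282 − (-0.1867))
   = 0.4000 − (0.012820)/(0.314900) = 0.359289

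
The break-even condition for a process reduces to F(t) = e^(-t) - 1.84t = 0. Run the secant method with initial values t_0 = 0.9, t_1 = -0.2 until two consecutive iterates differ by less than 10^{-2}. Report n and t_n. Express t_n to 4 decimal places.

F(0.9) = -1.249430, F(-0.2) = 1.589403
t_2 = -0.200000 − 1.589403·(-1.100000)/(2.838833) = 0.415867;  |Δ| = 0.615867
F(0.415867) = -0.105427
t_3 = 0.415867 − (-0.105427)·(0.615867)/(-1.694830) = 0.377557;  |Δ| = 0.038310
F(0.377557) = -0.009170
t_4 = 0.377557 − (-0.009170)·(-0.038310)/(0.096256) = 0.373907;  |Δ| = 0.003650
|t_4 − t_3| = 0.003650 < 10^{-2}

n = 4, t_n = 0.3739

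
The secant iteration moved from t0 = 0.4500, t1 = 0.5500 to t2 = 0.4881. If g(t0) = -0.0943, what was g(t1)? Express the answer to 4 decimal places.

The secant line through (0.4500, -0.0943) and (0.5500, g(t1)) crosses zero at t2 = 0.4881.
So (0.4500, -0.0943), (0.5500, g(t1)), (0.4881, 0) are collinear:
g(t1) = -0.0943 · (0.5500 − 0.4881) / (0.4500 − 0.4881) = -0.0943 · (0.061900)/(-0.038100) = 0.153207

0.1532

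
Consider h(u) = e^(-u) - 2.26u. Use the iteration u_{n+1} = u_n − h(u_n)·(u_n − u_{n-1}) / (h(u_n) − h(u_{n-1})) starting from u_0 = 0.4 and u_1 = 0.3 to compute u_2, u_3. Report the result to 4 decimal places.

h(0.4) = -0.233680, h(0.3) = 0.062818
u_2 = 0.300000 − 0.062818·(0.300000 − 0.400000) / (0.062818 − (-0.233680)) = 0.300000 − (-0.006282)/(0.296498) = 0.321187
h(0.321187) = -0.000594
u_3 = 0.321187 − (-0.000594)·(0.321187 − 0.300000) / (-0.000594 − 0.062818) = 0.321187 − (-0.000013)/(-0.063412) = 0.320988

0.3212, 0.3210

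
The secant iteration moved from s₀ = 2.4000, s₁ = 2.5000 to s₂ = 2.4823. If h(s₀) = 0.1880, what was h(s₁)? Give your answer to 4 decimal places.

-0.0404

The secant line through (2.4000, 0.1880) and (2.5000, h(s₁)) crosses zero at s₂ = 2.4823.
So (2.4000, 0.1880), (2.5000, h(s₁)), (2.4823, 0) are collinear:
h(s₁) = 0.1880 · (2.5000 − 2.4823) / (2.4000 − 2.4823) = 0.1880 · (0.017700)/(-0.082300) = -0.040433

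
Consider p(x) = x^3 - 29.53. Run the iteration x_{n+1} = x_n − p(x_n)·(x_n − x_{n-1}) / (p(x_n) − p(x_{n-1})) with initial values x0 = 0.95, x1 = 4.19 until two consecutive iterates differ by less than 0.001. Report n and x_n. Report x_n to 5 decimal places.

n = 7, x_n = 3.09092

p(0.95) = -28.6726250, p(4.19) = 44.0300590
x2 = 4.1900000 − 44.0300590·(3.2400000)/(72.7026840) = 2.2277975;  |Δ| = 1.9622025
p(2.2277975) = -18.4732596
x3 = 2.2277975 − (-18.4732596)·(-1.9622025)/(-62.5033186) = 2.8077391;  |Δ| = 0.5799416
p(2.8077391) = -7.3954729
x4 = 2.8077391 − (-7.3954729)·(0.5799416)/(11.0777867) = 3.1949051;  |Δ| = 0.3871660
p(3.1949051) = 3.0817344
x5 = 3.1949051 − 3.0817344·(0.3871660)/(10.4772072) = 3.0810253;  |Δ| = 0.1138799
p(3.0810253) = -0.2827000
x6 = 3.0810253 − (-0.2827000)·(-0.1138799)/(-3.3644344) = 3.0905941;  |Δ| = 0.0095689
p(3.0905941) = -0.0093491
x7 = 3.0905941 − (-0.0093491)·(0.0095689)/(0.2733510) = 3.0909214;  |Δ| = 0.0003273
|x7 − x6| = 0.0003273 < 0.001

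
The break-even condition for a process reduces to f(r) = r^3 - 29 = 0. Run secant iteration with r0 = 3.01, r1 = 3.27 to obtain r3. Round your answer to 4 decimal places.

3.0721

f(3.01) = -1.729099, f(3.27) = 5.965783
r2 = 3.270000 − 5.965783·(3.270000 − 3.010000) / (5.965783 − (-1.729099)) = 3.270000 − (1.551104)/(7.694882) = 3.068424
f(3.068424) = -0.110095
r3 = 3.068424 − (-0.110095)·(3.068424 − 3.270000) / (-0.110095 − 5.965783) = 3.068424 − (0.022193)/(-6.075878) = 3.072077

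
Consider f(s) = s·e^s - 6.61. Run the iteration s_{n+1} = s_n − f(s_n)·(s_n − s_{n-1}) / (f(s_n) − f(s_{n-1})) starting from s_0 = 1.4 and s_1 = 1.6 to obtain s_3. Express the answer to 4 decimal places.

1.4894

f(1.4) = -0.932720, f(1.6) = 1.314852
s_2 = 1.600000 − 1.314852·(1.600000 − 1.400000) / (1.314852 − (-0.932720)) = 1.600000 − (0.262970)/(2.247572) = 1.482998
f(1.482998) = -0.075710
s_3 = 1.482998 − (-0.075710)·(1.482998 − 1.600000) / (-0.075710 − 1.314852) = 1.482998 − (0.008858)/(-1.390562) = 1.489368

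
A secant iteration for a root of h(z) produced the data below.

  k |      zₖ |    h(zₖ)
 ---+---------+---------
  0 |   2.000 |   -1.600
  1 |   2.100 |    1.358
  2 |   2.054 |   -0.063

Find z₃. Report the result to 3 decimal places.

z₃ = 2.054 − (-0.063)·(2.054 − 2.100) / (-0.063 − 1.358)
   = 2.054 − (0.00290)/(-1.42100) = 2.05604

2.056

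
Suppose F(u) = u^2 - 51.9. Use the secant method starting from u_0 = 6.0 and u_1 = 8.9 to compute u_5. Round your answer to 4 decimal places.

F(6.0) = -15.900000, F(8.9) = 27.310000
u_2 = 8.900000 − 27.310000·(8.900000 − 6.000000) / (27.310000 − (-15.900000)) = 8.900000 − (79.199000)/(43.210000) = 7.067114
F(7.067114) = -1.955898
u_3 = 7.067114 − (-1.955898)·(7.067114 − 8.900000) / (-1.955898 − 27.310000) = 7.067114 − (3.584939)/(-29.265898) = 7.189610
F(7.189610) = -0.209515
u_4 = 7.189610 − (-0.209515)·(7.189610 − 7.067114) / (-0.209515 − (-1.955898)) = 7.189610 − (-0.025665)/(1.746383) = 7.204305
F(7.204305) = 0.002016
u_5 = 7.204305 − 0.002016·(7.204305 − 7.189610) / (0.002016 − (-0.209515)) = 7.204305 − (0.000030)/(0.211531) = 7.204165

7.2042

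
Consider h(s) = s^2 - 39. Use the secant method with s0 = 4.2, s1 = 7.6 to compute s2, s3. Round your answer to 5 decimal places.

6.01017, 6.22162

h(4.2) = -21.3600000, h(7.6) = 18.7600000
s2 = 7.6000000 − 18.7600000·(7.6000000 − 4.2000000) / (18.7600000 − (-21.3600000)) = 7.6000000 − (63.7840000)/(40.1200000) = 6.0101695
h(6.0101695) = -2.8778627
s3 = 6.0101695 − (-2.8778627)·(6.0101695 − 7.6000000) / (-2.8778627 − 18.7600000) = 6.0101695 − (4.5753139)/(-21.6378627) = 6.2216189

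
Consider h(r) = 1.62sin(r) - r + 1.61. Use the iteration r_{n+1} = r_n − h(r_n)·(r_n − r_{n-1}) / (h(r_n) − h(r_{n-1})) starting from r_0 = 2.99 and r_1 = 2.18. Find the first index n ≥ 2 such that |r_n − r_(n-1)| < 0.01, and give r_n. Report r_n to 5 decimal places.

h(2.99) = -1.1353594, h(2.18) = 0.7585684
r_2 = 2.1800000 − 0.7585684·(-0.8100000)/(1.8939278) = 2.5044265;  |Δ| = 0.3244265
h(2.5044265) = 0.0693439
r_3 = 2.5044265 − 0.0693439·(0.3244265)/(-0.6892245) = 2.5370676;  |Δ| = 0.0326410
h(2.5370676) = -0.0063059
r_4 = 2.5370676 − (-0.0063059)·(0.0326410)/(-0.0756498) = 2.5343467;  |Δ| = 0.0027208
|r_4 − r_3| = 0.0027208 < 0.01

n = 4, r_n = 2.53435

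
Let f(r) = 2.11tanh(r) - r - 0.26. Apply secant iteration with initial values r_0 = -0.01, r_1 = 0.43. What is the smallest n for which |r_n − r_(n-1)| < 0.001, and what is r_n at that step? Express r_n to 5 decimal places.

f(-0.01) = -0.2710993, f(0.43) = 0.1652280
r_2 = 0.4300000 − 0.1652280·(0.4400000)/(0.4363273) = 0.2633812;  |Δ| = 0.1666188
f(0.2633812) = 0.0198496
r_3 = 0.2633812 − 0.0198496·(-0.1666188)/(-0.1453783) = 0.2406315;  |Δ| = 0.0227498
f(0.2406315) = -0.0024771
r_4 = 0.2406315 − (-0.0024771)·(-0.0227498)/(-0.0223268) = 0.2431555;  |Δ| = 0.0025240
f(0.2431555) = 0.0000247
r_5 = 0.2431555 − 0.0000247·(0.0025240)/(0.0025018) = 0.2431306;  |Δ| = 0.0000249
|r_5 − r_4| = 0.0000249 < 0.001

n = 5, r_n = 0.24313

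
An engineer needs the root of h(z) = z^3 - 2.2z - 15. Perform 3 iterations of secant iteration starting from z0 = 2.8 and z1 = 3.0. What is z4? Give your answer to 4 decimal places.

2.7623

h(2.8) = 0.792000, h(3.0) = 5.400000
z2 = 3.000000 − 5.400000·(3.000000 − 2.800000) / (5.400000 − 0.792000) = 3.000000 − (1.080000)/(4.608000) = 2.765625
h(2.765625) = 0.069010
z3 = 2.765625 − 0.069010·(2.765625 − 3.000000) / (0.069010 − 5.400000) = 2.765625 − (-0.016174)/(-5.330990) = 2.762591
h(2.762591) = 0.006143
z4 = 2.762591 − 0.006143·(2.762591 − 2.765625) / (0.006143 − 0.069010) = 2.762591 − (-0.000019)/(-0.062867) = 2.762295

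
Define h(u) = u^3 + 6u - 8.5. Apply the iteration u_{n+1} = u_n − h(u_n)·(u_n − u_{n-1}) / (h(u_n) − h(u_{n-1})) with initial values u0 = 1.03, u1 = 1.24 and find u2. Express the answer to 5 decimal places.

1.15427

h(1.03) = -1.2272730, h(1.24) = 0.8466240
u2 = 1.2400000 − 0.8466240·(1.2400000 − 1.0300000) / (0.8466240 − (-1.2272730)) = 1.2400000 − (0.1777910)/(2.0738970) = 1.1542720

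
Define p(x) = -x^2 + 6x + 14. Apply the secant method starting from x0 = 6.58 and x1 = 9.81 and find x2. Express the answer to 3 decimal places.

p(6.58) = 10.18360, p(9.81) = -23.37610
x2 = 9.81000 − (-23.37610)·(9.81000 − 6.58000) / (-23.37610 − 10.18360) = 9.81000 − (-75.50480)/(-33.55970) = 7.56013

7.560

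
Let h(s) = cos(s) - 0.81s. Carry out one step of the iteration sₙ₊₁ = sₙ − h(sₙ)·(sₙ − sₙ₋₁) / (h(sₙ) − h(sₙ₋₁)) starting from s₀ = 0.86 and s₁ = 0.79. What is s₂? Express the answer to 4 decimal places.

0.8314

h(0.86) = -0.044163, h(0.79) = 0.063945
s₂ = 0.790000 − 0.063945·(0.790000 − 0.860000) / (0.063945 − (-0.044163)) = 0.790000 − (-0.004476)/(0.108108) = 0.831405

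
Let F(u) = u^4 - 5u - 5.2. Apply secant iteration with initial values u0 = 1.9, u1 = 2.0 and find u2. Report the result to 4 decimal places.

1.9676

F(1.9) = -1.667900, F(2.0) = 0.800000
u2 = 2.000000 − 0.800000·(2.000000 − 1.900000) / (0.800000 − (-1.667900)) = 2.000000 − (0.080000)/(2.467900) = 1.967584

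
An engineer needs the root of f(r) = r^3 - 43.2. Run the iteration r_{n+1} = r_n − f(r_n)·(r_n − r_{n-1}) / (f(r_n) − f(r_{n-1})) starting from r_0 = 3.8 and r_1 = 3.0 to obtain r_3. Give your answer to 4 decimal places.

f(3.8) = 11.672000, f(3.0) = -16.200000
r_2 = 3.000000 − (-16.200000)·(3.000000 − 3.800000) / (-16.200000 − 11.672000) = 3.000000 − (12.960000)/(-27.872000) = 3.464983
f(3.464983) = -1.599051
r_3 = 3.464983 − (-1.599051)·(3.464983 − 3.000000) / (-1.599051 − (-16.200000)) = 3.464983 − (-0.743531)/(14.600949) = 3.515906

3.5159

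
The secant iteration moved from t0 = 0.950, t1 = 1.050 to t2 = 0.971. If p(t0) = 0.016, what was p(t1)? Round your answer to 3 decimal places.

The secant line through (0.950, 0.016) and (1.050, p(t1)) crosses zero at t2 = 0.971.
So (0.950, 0.016), (1.050, p(t1)), (0.971, 0) are collinear:
p(t1) = 0.016 · (1.050 − 0.971) / (0.950 − 0.971) = 0.016 · (0.07900)/(-0.02100) = -0.06019

-0.060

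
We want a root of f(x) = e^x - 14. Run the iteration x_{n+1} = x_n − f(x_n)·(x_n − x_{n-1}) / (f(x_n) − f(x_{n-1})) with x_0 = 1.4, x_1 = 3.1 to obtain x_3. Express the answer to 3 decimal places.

f(1.4) = -9.94480, f(3.1) = 8.19795
x_2 = 3.10000 − 8.19795·(3.10000 − 1.40000) / (8.19795 − (-9.94480)) = 3.10000 − (13.93652)/(18.14275) = 2.33184
f(2.33184) = -3.70312
x_3 = 2.33184 − (-3.70312)·(2.33184 − 3.10000) / (-3.70312 − 8.19795) = 2.33184 − (2.84458)/(-11.90107) = 2.57086

2.571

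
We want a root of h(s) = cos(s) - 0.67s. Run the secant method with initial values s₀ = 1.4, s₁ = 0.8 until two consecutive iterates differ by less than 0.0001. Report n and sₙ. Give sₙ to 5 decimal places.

n = 5, sₙ = 0.91277

h(1.4) = -0.7680329, h(0.8) = 0.1607067
s₂ = 0.8000000 − 0.1607067·(-0.6000000)/(0.9287396) = 0.9038225;  |Δ| = 0.1038225
h(0.9038225) = 0.0130502
s₃ = 0.9038225 − 0.0130502·(0.1038225)/(-0.1476566) = 0.9129985;  |Δ| = 0.0091760
h(0.9129985) = -0.0003333
s₄ = 0.9129985 − (-0.0003333)·(0.0091760)/(-0.0133834) = 0.9127700;  |Δ| = 0.0002285
h(0.9127700) = 0.0000006
s₅ = 0.9127700 − 0.0000006·(-0.0002285)/(0.0003339) = 0.9127704;  |Δ| = 0.0000004
|s₅ − s₄| = 0.0000004 < 0.0001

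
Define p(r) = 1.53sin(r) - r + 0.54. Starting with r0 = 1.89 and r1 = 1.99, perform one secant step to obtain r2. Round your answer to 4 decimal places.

1.9562

p(1.89) = 0.102713, p(1.99) = -0.052478
r2 = 1.990000 − (-0.052478)·(1.990000 − 1.890000) / (-0.052478 − 0.102713) = 1.990000 − (-0.005248)/(-0.155191) = 1.956185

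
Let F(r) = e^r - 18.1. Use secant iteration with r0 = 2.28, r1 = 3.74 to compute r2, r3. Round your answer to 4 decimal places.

F(2.28) = -8.323320, F(3.74) = 23.997990
r2 = 3.740000 − 23.997990·(3.740000 − 2.280000) / (23.997990 − (-8.323320)) = 3.740000 − (35.037066)/(32.321310) = 2.655976
F(2.655976) = -3.861119
r3 = 2.655976 − (-3.861119)·(2.655976 − 3.740000) / (-3.861119 − 23.997990) = 2.655976 − (4.185545)/(-27.859109) = 2.806216

2.6560, 2.8062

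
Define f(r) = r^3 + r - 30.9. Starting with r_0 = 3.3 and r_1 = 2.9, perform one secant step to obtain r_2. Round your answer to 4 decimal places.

f(3.3) = 8.337000, f(2.9) = -3.611000
r_2 = 2.900000 − (-3.611000)·(2.900000 − 3.300000) / (-3.611000 − 8.337000) = 2.900000 − (1.444400)/(-11.948000) = 3.020891

3.0209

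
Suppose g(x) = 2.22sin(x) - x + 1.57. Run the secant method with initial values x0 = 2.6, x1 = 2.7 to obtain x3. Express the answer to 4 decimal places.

g(2.6) = 0.114413, g(2.7) = -0.181217
x2 = 2.700000 − (-0.181217)·(2.700000 − 2.600000) / (-0.181217 − 0.114413) = 2.700000 − (-0.018122)/(-0.295630) = 2.638701
g(2.638701) = 0.001251
x3 = 2.638701 − 0.001251·(2.638701 − 2.700000) / (0.001251 − (-0.181217)) = 2.638701 − (-0.000077)/(0.182468) = 2.639122

2.6391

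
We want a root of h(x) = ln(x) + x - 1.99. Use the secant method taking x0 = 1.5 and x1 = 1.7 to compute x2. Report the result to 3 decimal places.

1.552

h(1.5) = -0.08453, h(1.7) = 0.24063
x2 = 1.70000 − 0.24063·(1.70000 − 1.50000) / (0.24063 − (-0.08453)) = 1.70000 − (0.04813)/(0.32516) = 1.55200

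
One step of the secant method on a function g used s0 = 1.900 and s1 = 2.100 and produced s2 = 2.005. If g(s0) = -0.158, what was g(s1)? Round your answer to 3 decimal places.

0.143

The secant line through (1.900, -0.158) and (2.100, g(s1)) crosses zero at s2 = 2.005.
So (1.900, -0.158), (2.100, g(s1)), (2.005, 0) are collinear:
g(s1) = -0.158 · (2.100 − 2.005) / (1.900 − 2.005) = -0.158 · (0.09500)/(-0.10500) = 0.14295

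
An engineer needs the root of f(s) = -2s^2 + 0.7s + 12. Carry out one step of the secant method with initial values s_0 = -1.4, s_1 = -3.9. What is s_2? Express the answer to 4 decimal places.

f(-1.4) = 7.100000, f(-3.9) = -21.150000
s_2 = -3.900000 − (-21.150000)·(-3.900000 − (-1.400000)) / (-21.150000 − 7.100000) = -3.900000 − (52.875000)/(-28.250000) = -2.028319

-2.0283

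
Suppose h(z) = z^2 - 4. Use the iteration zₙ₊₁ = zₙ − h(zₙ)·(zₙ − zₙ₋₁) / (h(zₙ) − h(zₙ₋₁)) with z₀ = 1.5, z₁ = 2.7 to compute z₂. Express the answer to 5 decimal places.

1.91667

h(1.5) = -1.7500000, h(2.7) = 3.2900000
z₂ = 2.7000000 − 3.2900000·(2.7000000 − 1.5000000) / (3.2900000 − (-1.7500000)) = 2.7000000 − (3.9480000)/(5.0400000) = 1.9166667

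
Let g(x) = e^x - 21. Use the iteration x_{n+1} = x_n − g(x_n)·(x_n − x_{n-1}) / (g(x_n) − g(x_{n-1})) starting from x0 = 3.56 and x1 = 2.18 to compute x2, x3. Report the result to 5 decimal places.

g(3.56) = 14.1631971, g(2.18) = -12.1536937
x2 = 2.1800000 − (-12.1536937)·(2.1800000 − 3.5600000) / (-12.1536937 − 14.1631971) = 2.1800000 − (16.7720974)/(-26.3168909) = 2.8173130
g(2.8173130) = -4.2681678
x3 = 2.8173130 − (-4.2681678)·(2.8173130 − 2.1800000) / (-4.2681678 − (-12.1536937)) = 2.8173130 − (-2.7201589)/(7.8855260) = 3.1622690

2.81731, 3.16227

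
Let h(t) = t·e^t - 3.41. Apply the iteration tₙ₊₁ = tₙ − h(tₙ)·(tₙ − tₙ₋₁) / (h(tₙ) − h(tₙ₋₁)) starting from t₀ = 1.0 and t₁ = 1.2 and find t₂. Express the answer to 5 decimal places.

1.10929

h(1.0) = -0.6917182, h(1.2) = 0.5741403
t₂ = 1.2000000 − 0.5741403·(1.2000000 − 1.0000000) / (0.5741403 − (-0.6917182)) = 1.2000000 − (0.1148281)/(1.2658585) = 1.1092884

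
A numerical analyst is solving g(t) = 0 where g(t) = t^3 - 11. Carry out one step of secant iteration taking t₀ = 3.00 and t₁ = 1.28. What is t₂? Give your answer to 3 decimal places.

g(3.00) = 16.00000, g(1.28) = -8.90285
t₂ = 1.28000 − (-8.90285)·(1.28000 − 3.00000) / (-8.90285 − 16.00000) = 1.28000 − (15.31290)/(-24.90285) = 1.89491

1.895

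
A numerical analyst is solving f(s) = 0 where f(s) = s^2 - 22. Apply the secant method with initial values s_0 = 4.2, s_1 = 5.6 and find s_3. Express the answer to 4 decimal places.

f(4.2) = -4.360000, f(5.6) = 9.360000
s_2 = 5.600000 − 9.360000·(5.600000 − 4.200000) / (9.360000 − (-4.360000)) = 5.600000 − (13.104000)/(13.720000) = 4.644898
f(4.644898) = -0.424923
s_3 = 4.644898 − (-0.424923)·(4.644898 − 5.600000) / (-0.424923 − 9.360000) = 4.644898 − (0.405845)/(-9.784923) = 4.686375

4.6864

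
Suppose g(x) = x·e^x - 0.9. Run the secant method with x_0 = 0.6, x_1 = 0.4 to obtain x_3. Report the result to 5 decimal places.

g(0.6) = 0.1932713, g(0.4) = -0.3032701
x_2 = 0.4000000 − (-0.3032701)·(0.4000000 − 0.6000000) / (-0.3032701 − 0.1932713) = 0.4000000 − (0.0606540)/(-0.4965414) = 0.5221530
g(0.5221530) = -0.0198312
x_3 = 0.5221530 − (-0.0198312)·(0.5221530 − 0.4000000) / (-0.0198312 − (-0.3032701)) = 0.5221530 − (-0.0024224)/(0.2834389) = 0.5306996

0.53070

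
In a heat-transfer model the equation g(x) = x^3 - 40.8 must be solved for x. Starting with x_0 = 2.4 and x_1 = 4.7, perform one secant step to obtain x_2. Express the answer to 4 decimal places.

g(2.4) = -26.976000, g(4.7) = 63.023000
x_2 = 4.700000 − 63.023000·(4.700000 − 2.400000) / (63.023000 − (-26.976000)) = 4.700000 − (144.952900)/(89.999000) = 3.089394

3.0894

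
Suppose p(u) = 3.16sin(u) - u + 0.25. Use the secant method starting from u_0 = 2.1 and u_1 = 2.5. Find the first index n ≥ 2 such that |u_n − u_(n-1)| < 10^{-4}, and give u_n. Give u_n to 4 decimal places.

n = 5, u_n = 2.3953

p(2.1) = 0.877742, p(2.5) = -0.358828
u_2 = 2.500000 − (-0.358828)·(0.400000)/(-1.236570) = 2.383928;  |Δ| = 0.116072
p(2.383928) = 0.037709
u_3 = 2.383928 − 0.037709·(-0.116072)/(0.396537) = 2.394966;  |Δ| = 0.011038
p(2.394966) = 0.001201
u_4 = 2.394966 − 0.001201·(0.011038)/(-0.036508) = 2.395329;  |Δ| = 0.000363
p(2.395329) = -0.000004
u_5 = 2.395329 − (-0.000004)·(0.000363)/(-0.001205) = 2.395328;  |Δ| = 0.000001
|u_5 − u_4| = 0.000001 < 10^{-4}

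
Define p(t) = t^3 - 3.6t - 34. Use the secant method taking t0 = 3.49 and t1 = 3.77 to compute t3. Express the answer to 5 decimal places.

p(3.49) = -4.0554510, p(3.77) = 6.0106330
t2 = 3.7700000 − 6.0106330·(3.7700000 − 3.4900000) / (6.0106330 − (-4.0554510)) = 3.7700000 − (1.6829772)/(10.0660840) = 3.6028072
p(3.6028072) = -0.2048785
t3 = 3.6028072 − (-0.2048785)·(3.6028072 − 3.7700000) / (-0.2048785 − 6.0106330) = 3.6028072 − (0.0342542)/(-6.2155115) = 3.6083182

3.60832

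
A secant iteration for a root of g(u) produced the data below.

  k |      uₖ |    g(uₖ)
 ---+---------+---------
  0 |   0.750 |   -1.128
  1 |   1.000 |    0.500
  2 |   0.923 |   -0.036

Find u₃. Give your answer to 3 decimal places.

u₃ = 0.923 − (-0.036)·(0.923 − 1.000) / (-0.036 − 0.500)
   = 0.923 − (0.00277)/(-0.53600) = 0.92817

0.928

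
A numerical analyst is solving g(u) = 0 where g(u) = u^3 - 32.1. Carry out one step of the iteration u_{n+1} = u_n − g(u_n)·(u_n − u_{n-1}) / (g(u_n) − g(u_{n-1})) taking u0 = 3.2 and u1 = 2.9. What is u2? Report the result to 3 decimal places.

g(3.2) = 0.66800, g(2.9) = -7.71100
u2 = 2.90000 − (-7.71100)·(2.90000 − 3.20000) / (-7.71100 − 0.66800) = 2.90000 − (2.31330)/(-8.37900) = 3.17608

3.176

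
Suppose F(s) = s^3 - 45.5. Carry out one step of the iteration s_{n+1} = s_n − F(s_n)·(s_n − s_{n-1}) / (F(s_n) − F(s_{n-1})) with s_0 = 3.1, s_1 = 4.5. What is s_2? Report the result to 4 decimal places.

F(3.1) = -15.709000, F(4.5) = 45.625000
s_2 = 4.500000 − 45.625000·(4.500000 − 3.100000) / (45.625000 − (-15.709000)) = 4.500000 − (63.875000)/(61.334000) = 3.458571

3.4586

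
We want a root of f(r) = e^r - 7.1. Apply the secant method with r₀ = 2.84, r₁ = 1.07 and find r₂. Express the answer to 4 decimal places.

f(2.84) = 10.015766, f(1.07) = -4.184621
r₂ = 1.070000 − (-4.184621)·(1.070000 − 2.840000) / (-4.184621 − 10.015766) = 1.070000 − (7.406778)/(-14.200386) = 1.591590

1.5916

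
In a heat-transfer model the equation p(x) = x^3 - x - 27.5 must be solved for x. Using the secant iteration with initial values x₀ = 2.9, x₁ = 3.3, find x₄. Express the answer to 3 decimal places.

p(2.9) = -6.01100, p(3.3) = 5.13700
x₂ = 3.30000 − 5.13700·(3.30000 − 2.90000) / (5.13700 − (-6.01100)) = 3.30000 − (2.05480)/(11.14800) = 3.11568
p(3.11568) = -0.37034
x₃ = 3.11568 − (-0.37034)·(3.11568 − 3.30000) / (-0.37034 − 5.13700) = 3.11568 − (0.06826)/(-5.50734) = 3.12807
p(3.12807) = -0.02034
x₄ = 3.12807 − (-0.02034)·(3.12807 − 3.11568) / (-0.02034 − (-0.37034)) = 3.12807 − (-0.00025)/(0.35000) = 3.12879

3.129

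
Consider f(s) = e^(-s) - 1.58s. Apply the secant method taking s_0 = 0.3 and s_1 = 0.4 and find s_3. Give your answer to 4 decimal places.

0.4171

f(0.3) = 0.266818, f(0.4) = 0.038320
s_2 = 0.400000 − 0.038320·(0.400000 − 0.300000) / (0.038320 − 0.266818) = 0.400000 − (0.003832)/(-0.228498) = 0.416770
f(0.416770) = 0.000675
s_3 = 0.416770 − 0.000675·(0.416770 − 0.400000) / (0.000675 − 0.038320) = 0.416770 − (0.000011)/(-0.037645) = 0.417071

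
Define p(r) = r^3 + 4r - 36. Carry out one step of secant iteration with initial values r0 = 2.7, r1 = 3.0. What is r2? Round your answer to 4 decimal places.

p(2.7) = -5.517000, p(3.0) = 3.000000
r2 = 3.000000 − 3.000000·(3.000000 − 2.700000) / (3.000000 − (-5.517000)) = 3.000000 − (0.900000)/(8.517000) = 2.894329

2.8943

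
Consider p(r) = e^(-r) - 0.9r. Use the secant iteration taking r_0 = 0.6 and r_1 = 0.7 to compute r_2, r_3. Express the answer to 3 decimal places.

0.606, 0.606

p(0.6) = 0.00881, p(0.7) = -0.13341
r_2 = 0.70000 − (-0.13341)·(0.70000 − 0.60000) / (-0.13341 − 0.00881) = 0.70000 − (-0.01334)/(-0.14223) = 0.60620
p(0.60620) = -0.00015
r_3 = 0.60620 − (-0.00015)·(0.60620 − 0.70000) / (-0.00015 − (-0.13341)) = 0.60620 − (0.00001)/(0.13326) = 0.60609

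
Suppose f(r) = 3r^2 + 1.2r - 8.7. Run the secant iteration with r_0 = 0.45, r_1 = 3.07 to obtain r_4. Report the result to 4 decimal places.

f(0.45) = -7.552500, f(3.07) = 23.258700
r_2 = 3.070000 − 23.258700·(3.070000 − 0.450000) / (23.258700 − (-7.552500)) = 3.070000 − (60.937794)/(30.811200) = 1.092219
f(1.092219) = -3.810507
r_3 = 1.092219 − (-3.810507)·(1.092219 − 3.070000) / (-3.810507 − 23.258700) = 1.092219 − (7.536347)/(-27.069207) = 1.370630
f(1.370630) = -1.419367
r_4 = 1.370630 − (-1.419367)·(1.370630 − 1.092219) / (-1.419367 − (-3.810507)) = 1.370630 − (-0.395166)/(2.391140) = 1.535892

1.5359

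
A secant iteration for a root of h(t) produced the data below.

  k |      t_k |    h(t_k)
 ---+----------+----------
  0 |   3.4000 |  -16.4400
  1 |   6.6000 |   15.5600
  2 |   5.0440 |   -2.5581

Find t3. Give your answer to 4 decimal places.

t3 = 5.0440 − (-2.5581)·(5.0440 − 6.6000) / (-2.5581 − 15.5600)
   = 5.0440 − (3.980404)/(-18.118100) = 5.263692

5.2637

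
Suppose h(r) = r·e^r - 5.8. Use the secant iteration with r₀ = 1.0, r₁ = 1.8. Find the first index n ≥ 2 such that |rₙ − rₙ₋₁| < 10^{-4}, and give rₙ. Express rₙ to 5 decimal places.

h(1.0) = -3.0817182, h(1.8) = 5.0893654
r₂ = 1.8000000 − 5.0893654·(0.8000000)/(8.1710836) = 1.3017194;  |Δ| = 0.4982806
h(1.3017194) = -1.0153856
r₃ = 1.3017194 − (-1.0153856)·(-0.4982806)/(-6.1047511) = 1.3845970;  |Δ| = 0.0828776
h(1.3845970) = -0.2710048
r₄ = 1.3845970 − (-0.2710048)·(0.0828776)/(0.7443808) = 1.4147700;  |Δ| = 0.0301730
h(1.4147700) = 0.0225423
r₅ = 1.4147700 − 0.0225423·(0.0301730)/(0.2935471) = 1.4124529;  |Δ| = 0.0023171
h(1.4124529) = -0.0004472
r₆ = 1.4124529 − (-0.0004472)·(-0.0023171)/(-0.0229896) = 1.4124980;  |Δ| = 0.0000451
|r₆ − r₅| = 0.0000451 < 10^{-4}

n = 6, rₙ = 1.41250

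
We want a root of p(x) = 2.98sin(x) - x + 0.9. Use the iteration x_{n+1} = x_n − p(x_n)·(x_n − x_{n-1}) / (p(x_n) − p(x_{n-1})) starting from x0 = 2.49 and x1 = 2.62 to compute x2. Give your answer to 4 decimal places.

2.5524

p(2.49) = 0.217231, p(2.62) = -0.235180
x2 = 2.620000 − (-0.235180)·(2.620000 − 2.490000) / (-0.235180 − 0.217231) = 2.620000 − (-0.030573)/(-0.452412) = 2.552421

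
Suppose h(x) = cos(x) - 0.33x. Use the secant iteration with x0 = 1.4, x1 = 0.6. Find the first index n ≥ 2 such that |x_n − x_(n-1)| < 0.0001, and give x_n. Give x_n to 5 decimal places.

n = 5, x_n = 1.17324

h(1.4) = -0.2920329, h(0.6) = 0.6273356
x2 = 0.6000000 − 0.6273356·(-0.8000000)/(0.9193685) = 1.1458839;  |Δ| = 0.5458839
h(1.1458839) = 0.0340992
x3 = 1.1458839 − 0.0340992·(0.5458839)/(-0.5932364) = 1.1772614;  |Δ| = 0.0313774
h(1.1772614) = -0.0050407
x4 = 1.1772614 − (-0.0050407)·(0.0313774)/(-0.0391400) = 1.1732204;  |Δ| = 0.0040410
h(1.1732204) = 0.0000218
x5 = 1.1732204 − 0.0000218·(-0.0040410)/(0.0050625) = 1.1732378;  |Δ| = 0.0000174
|x5 − x4| = 0.0000174 < 0.0001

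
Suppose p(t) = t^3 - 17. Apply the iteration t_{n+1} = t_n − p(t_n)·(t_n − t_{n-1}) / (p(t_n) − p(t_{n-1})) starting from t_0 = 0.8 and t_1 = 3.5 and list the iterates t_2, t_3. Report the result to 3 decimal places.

p(0.8) = -16.48800, p(3.5) = 25.87500
t_2 = 3.50000 − 25.87500·(3.50000 − 0.80000) / (25.87500 − (-16.48800)) = 3.50000 − (69.86250)/(42.36300) = 1.85086
p(1.85086) = -10.65954
t_3 = 1.85086 − (-10.65954)·(1.85086 − 3.50000) / (-10.65954 − 25.87500) = 1.85086 − (17.57906)/(-36.53454) = 2.33202

1.851, 2.332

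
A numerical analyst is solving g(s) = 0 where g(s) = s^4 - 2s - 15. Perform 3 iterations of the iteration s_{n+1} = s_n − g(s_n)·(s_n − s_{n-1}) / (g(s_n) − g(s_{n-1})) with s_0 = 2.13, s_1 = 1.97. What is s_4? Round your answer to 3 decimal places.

2.093

g(2.13) = 1.32346, g(1.97) = -3.87862
s_2 = 1.97000 − (-3.87862)·(1.97000 − 2.13000) / (-3.87862 − 1.32346) = 1.97000 − (0.62058)/(-5.20208) = 2.08929
g(2.08929) = -0.12405
s_3 = 2.08929 − (-0.12405)·(2.08929 − 1.97000) / (-0.12405 − (-3.87862)) = 2.08929 − (-0.01480)/(3.75457) = 2.09324
g(2.09324) = 0.01226
s_4 = 2.09324 − 0.01226·(2.09324 − 2.08929) / (0.01226 − (-0.12405)) = 2.09324 − (0.00005)/(0.13631) = 2.09288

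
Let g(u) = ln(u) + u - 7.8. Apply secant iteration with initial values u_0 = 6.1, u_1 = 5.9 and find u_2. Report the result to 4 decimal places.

6.0072

g(6.1) = 0.108289, g(5.9) = -0.125048
u_2 = 5.900000 − (-0.125048)·(5.900000 − 6.100000) / (-0.125048 − 0.108289) = 5.900000 − (0.025010)/(-0.233336) = 6.007182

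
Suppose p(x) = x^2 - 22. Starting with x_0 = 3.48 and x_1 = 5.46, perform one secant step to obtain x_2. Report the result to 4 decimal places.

4.5862

p(3.48) = -9.889600, p(5.46) = 7.811600
x_2 = 5.460000 − 7.811600·(5.460000 − 3.480000) / (7.811600 − (-9.889600)) = 5.460000 − (15.466968)/(17.701200) = 4.586219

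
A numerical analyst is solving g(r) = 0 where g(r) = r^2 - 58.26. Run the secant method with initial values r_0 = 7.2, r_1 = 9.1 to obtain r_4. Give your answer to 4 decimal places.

7.6328

g(7.2) = -6.420000, g(9.1) = 24.550000
r_2 = 9.100000 − 24.550000·(9.100000 − 7.200000) / (24.550000 − (-6.420000)) = 9.100000 − (46.645000)/(30.970000) = 7.593865
g(7.593865) = -0.593214
r_3 = 7.593865 − (-0.593214)·(7.593865 − 9.100000) / (-0.593214 − 24.550000) = 7.593865 − (0.893460)/(-25.143214) = 7.629400
g(7.629400) = -0.052258
r_4 = 7.629400 − (-0.052258)·(7.629400 − 7.593865) / (-0.052258 − (-0.593214)) = 7.629400 − (-0.001857)/(0.540956) = 7.632833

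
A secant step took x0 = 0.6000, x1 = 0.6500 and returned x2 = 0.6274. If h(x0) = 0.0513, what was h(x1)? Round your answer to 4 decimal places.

-0.0423

The secant line through (0.6000, 0.0513) and (0.6500, h(x1)) crosses zero at x2 = 0.6274.
So (0.6000, 0.0513), (0.6500, h(x1)), (0.6274, 0) are collinear:
h(x1) = 0.0513 · (0.6500 − 0.6274) / (0.6000 − 0.6274) = 0.0513 · (0.022600)/(-0.027400) = -0.042313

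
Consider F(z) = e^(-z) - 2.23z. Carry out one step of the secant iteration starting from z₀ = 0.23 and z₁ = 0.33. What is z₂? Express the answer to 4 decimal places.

F(0.23) = 0.281634, F(0.33) = -0.016976
z₂ = 0.330000 − (-0.016976)·(0.330000 − 0.230000) / (-0.016976 − 0.281634) = 0.330000 − (-0.001698)/(-0.298610) = 0.324315

0.3243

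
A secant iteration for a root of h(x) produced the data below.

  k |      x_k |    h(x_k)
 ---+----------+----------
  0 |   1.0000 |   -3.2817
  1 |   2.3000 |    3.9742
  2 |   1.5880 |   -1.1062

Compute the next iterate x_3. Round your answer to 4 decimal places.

x_3 = 1.5880 − (-1.1062)·(1.5880 − 2.3000) / (-1.1062 − 3.9742)
   = 1.5880 − (0.787614)/(-5.080400) = 1.743030

1.7430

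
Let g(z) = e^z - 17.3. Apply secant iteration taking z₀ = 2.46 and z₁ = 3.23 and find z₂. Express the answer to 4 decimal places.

g(2.46) = -5.595188, g(3.23) = 7.979657
z₂ = 3.230000 − 7.979657·(3.230000 − 2.460000) / (7.979657 − (-5.595188)) = 3.230000 − (6.144336)/(13.574845) = 2.777373

2.7774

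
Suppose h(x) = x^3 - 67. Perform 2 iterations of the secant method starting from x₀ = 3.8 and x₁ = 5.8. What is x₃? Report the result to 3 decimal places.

h(3.8) = -12.12800, h(5.8) = 128.11200
x₂ = 5.80000 − 128.11200·(5.80000 − 3.80000) / (128.11200 − (-12.12800)) = 5.80000 − (256.22400)/(140.24000) = 3.97296
h(3.97296) = -4.28914
x₃ = 3.97296 − (-4.28914)·(3.97296 − 5.80000) / (-4.28914 − 128.11200) = 3.97296 − (7.83642)/(-132.40114) = 4.03215

4.032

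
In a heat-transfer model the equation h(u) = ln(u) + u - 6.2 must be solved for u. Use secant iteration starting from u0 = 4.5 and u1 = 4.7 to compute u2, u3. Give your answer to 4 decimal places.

h(4.5) = -0.195923, h(4.7) = 0.047563
u2 = 4.700000 − 0.047563·(4.700000 − 4.500000) / (0.047563 − (-0.195923)) = 4.700000 − (0.009513)/(0.243485) = 4.660932
h(4.660932) = 0.000147
u3 = 4.660932 − 0.000147·(4.660932 − 4.700000) / (0.000147 − 0.047563) = 4.660932 − (-0.000006)/(-0.047415) = 4.660811

4.6609, 4.6608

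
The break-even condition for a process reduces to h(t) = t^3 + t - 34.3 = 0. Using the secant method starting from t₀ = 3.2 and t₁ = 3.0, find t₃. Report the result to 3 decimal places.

3.147

h(3.2) = 1.66800, h(3.0) = -4.30000
t₂ = 3.00000 − (-4.30000)·(3.00000 − 3.20000) / (-4.30000 − 1.66800) = 3.00000 − (0.86000)/(-5.96800) = 3.14410
h(3.14410) = -0.07527
t₃ = 3.14410 − (-0.07527)·(3.14410 − 3.00000) / (-0.07527 − (-4.30000)) = 3.14410 − (-0.01085)/(4.22473) = 3.14667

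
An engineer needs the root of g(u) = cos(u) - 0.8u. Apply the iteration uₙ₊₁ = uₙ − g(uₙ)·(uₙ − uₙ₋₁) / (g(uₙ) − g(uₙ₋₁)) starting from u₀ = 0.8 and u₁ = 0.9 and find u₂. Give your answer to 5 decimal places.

g(0.8) = 0.0567067, g(0.9) = -0.0983900
u₂ = 0.9000000 − (-0.0983900)·(0.9000000 − 0.8000000) / (-0.0983900 − 0.0567067) = 0.9000000 − (-0.0098390)/(-0.1550967) = 0.8365622

0.83656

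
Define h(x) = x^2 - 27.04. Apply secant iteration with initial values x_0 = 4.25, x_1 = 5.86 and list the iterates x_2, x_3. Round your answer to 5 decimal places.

5.13798, 5.19628

h(4.25) = -8.9775000, h(5.86) = 7.2996000
x_2 = 5.8600000 − 7.2996000·(5.8600000 − 4.2500000) / (7.2996000 − (-8.9775000)) = 5.8600000 − (11.7523560)/(16.2771000) = 5.1379822
h(5.1379822) = -0.6411390
x_3 = 5.1379822 − (-0.6411390)·(5.1379822 − 5.8600000) / (-0.6411390 − 7.2996000) = 5.1379822 − (0.4629137)/(-7.9407390) = 5.1962782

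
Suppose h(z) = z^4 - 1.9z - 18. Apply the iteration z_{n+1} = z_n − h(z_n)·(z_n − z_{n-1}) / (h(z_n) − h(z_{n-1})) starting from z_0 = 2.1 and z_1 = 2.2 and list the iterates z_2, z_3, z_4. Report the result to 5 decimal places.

h(2.1) = -2.5419000, h(2.2) = 1.2456000
z_2 = 2.2000000 − 1.2456000·(2.2000000 − 2.1000000) / (1.2456000 − (-2.5419000)) = 2.2000000 − (0.1245600)/(3.7875000) = 2.1671129
h(2.1671129) = -0.0615463
z_3 = 2.1671129 − (-0.0615463)·(2.1671129 − 2.2000000) / (-0.0615463 − 1.2456000) = 2.1671129 − (0.0020241)/(-1.3071463) = 2.1686613
h(2.1686613) = -0.0013819
z_4 = 2.1686613 − (-0.0013819)·(2.1686613 − 2.1671129) / (-0.0013819 − (-0.0615463)) = 2.1686613 − (-0.0000021)/(0.0601643) = 2.1686969

2.16711, 2.16866, 2.16870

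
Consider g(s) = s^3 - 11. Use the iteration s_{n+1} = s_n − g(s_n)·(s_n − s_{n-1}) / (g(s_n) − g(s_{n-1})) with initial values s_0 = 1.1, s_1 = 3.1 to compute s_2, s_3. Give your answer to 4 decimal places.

g(1.1) = -9.669000, g(3.1) = 18.791000
s_2 = 3.100000 − 18.791000·(3.100000 − 1.100000) / (18.791000 − (-9.669000)) = 3.100000 − (37.582000)/(28.460000) = 1.779480
g(1.779480) = -5.365190
s_3 = 1.779480 − (-5.365190)·(1.779480 − 3.100000) / (-5.365190 − 18.791000) = 1.779480 − (7.084840)/(-24.156190) = 2.072773

1.7795, 2.0728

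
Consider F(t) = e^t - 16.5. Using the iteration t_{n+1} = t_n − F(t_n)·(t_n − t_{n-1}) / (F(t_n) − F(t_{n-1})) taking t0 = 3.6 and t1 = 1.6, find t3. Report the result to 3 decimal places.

3.183

F(3.6) = 20.09823, F(1.6) = -11.54697
t2 = 1.60000 − (-11.54697)·(1.60000 − 3.60000) / (-11.54697 − 20.09823) = 1.60000 − (23.09394)/(-31.64520) = 2.32978
F(2.32978) = -6.22435
t3 = 2.32978 − (-6.22435)·(2.32978 − 1.60000) / (-6.22435 − (-11.54697)) = 2.32978 − (-4.54239)/(5.32262) = 3.18319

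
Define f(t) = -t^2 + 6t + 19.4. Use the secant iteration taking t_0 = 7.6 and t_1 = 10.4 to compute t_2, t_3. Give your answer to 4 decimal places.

f(7.6) = 7.240000, f(10.4) = -26.360000
t_2 = 10.400000 − (-26.360000)·(10.400000 − 7.600000) / (-26.360000 − 7.240000) = 10.400000 − (-73.808000)/(-33.600000) = 8.203333
f(8.203333) = 1.325322
t_3 = 8.203333 − 1.325322·(8.203333 − 10.400000) / (1.325322 − (-26.360000)) = 8.203333 − (-2.911291)/(27.685322) = 8.308490

8.2033, 8.3085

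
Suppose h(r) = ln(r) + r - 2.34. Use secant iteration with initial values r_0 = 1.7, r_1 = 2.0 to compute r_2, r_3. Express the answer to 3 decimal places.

h(1.7) = -0.10937, h(2.0) = 0.35315
r_2 = 2.00000 − 0.35315·(2.00000 − 1.70000) / (0.35315 − (-0.10937)) = 2.00000 − (0.10594)/(0.46252) = 1.77094
h(1.77094) = 0.00245
r_3 = 1.77094 − 0.00245·(1.77094 − 2.00000) / (0.00245 − 0.35315) = 1.77094 − (-0.00056)/(-0.35070) = 1.76934

1.771, 1.769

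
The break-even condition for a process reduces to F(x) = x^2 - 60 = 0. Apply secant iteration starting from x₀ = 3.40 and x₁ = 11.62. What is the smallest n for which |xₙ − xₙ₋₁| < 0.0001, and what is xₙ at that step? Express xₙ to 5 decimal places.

F(3.40) = -48.4400000, F(11.62) = 75.0244000
x₂ = 11.6200000 − 75.0244000·(8.2200000)/(123.4644000) = 6.6250333;  |Δ| = 4.9949667
F(6.6250333) = -16.1089339
x₃ = 6.6250333 − (-16.1089339)·(-4.9949667)/(-91.1333339) = 7.5079549;  |Δ| = 0.8829216
F(7.5079549) = -3.6306134
x₄ = 7.5079549 − (-3.6306134)·(0.8829216)/(12.4783205) = 7.7648442;  |Δ| = 0.2568893
F(7.7648442) = 0.2928052
x₅ = 7.7648442 − 0.2928052·(0.2568893)/(3.9234187) = 7.7456725;  |Δ| = 0.0191717
F(7.7456725) = -0.0045574
x₆ = 7.7456725 − (-0.0045574)·(-0.0191717)/(-0.2973627) = 7.7459663;  |Δ| = 0.0002938
F(7.7459663) = -0.0000055
x₇ = 7.7459663 − (-0.0000055)·(0.0002938)/(0.0045519) = 7.7459667;  |Δ| = 0.0000004
|x₇ − x₆| = 0.0000004 < 0.0001

n = 7, xₙ = 7.74597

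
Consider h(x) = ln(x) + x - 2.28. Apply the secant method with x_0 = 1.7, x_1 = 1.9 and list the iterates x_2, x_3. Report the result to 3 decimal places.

1.732, 1.731

h(1.7) = -0.04937, h(1.9) = 0.26185
x_2 = 1.90000 − 0.26185·(1.90000 − 1.70000) / (0.26185 − (-0.04937)) = 1.90000 − (0.05237)/(0.31123) = 1.73173
h(1.73173) = 0.00085
x_3 = 1.73173 − 0.00085·(1.73173 − 1.90000) / (0.00085 − 0.26185) = 1.73173 − (-0.00014)/(-0.26101) = 1.73118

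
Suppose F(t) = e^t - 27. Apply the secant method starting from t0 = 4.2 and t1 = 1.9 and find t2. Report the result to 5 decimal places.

2.67870

F(4.2) = 39.6863310, F(1.9) = -20.3141056
t2 = 1.9000000 − (-20.3141056)·(1.9000000 − 4.2000000) / (-20.3141056 − 39.6863310) = 1.9000000 − (46.7224428)/(-60.0004366) = 2.6787017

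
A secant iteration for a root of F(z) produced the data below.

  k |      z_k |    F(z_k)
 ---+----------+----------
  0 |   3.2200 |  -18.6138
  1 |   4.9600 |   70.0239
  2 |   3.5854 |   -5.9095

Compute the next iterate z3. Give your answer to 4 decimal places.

3.6924

z3 = 3.5854 − (-5.9095)·(3.5854 − 4.9600) / (-5.9095 − 70.0239)
   = 3.5854 − (8.123199)/(-75.933400) = 3.692378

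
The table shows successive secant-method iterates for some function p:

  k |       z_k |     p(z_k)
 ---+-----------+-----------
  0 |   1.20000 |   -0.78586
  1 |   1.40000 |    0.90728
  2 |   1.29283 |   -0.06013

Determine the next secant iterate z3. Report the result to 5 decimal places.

1.29949

z3 = 1.29283 − (-0.06013)·(1.29283 − 1.40000) / (-0.06013 − 0.90728)
   = 1.29283 − (0.0064441)/(-0.9674100) = 1.2994912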